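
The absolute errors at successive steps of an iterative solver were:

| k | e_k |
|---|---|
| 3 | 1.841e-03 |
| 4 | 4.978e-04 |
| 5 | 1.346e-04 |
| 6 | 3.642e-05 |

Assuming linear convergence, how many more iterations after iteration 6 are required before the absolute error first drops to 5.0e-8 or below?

Rate ρ ≈ e_6/e_5 = 3.642e-05/1.346e-04 = 0.2706.
After j more steps, e_{6+j} ≈ 3.642e-05·ρ^j; need ρ^j ≤ 5.0e-8/3.642e-05 = 0.00137287.
j ≥ ln(0.00137287)/ln(0.2706) = -6.5909/-1.30711 = 5.042.
So 6 more iterations are needed.

6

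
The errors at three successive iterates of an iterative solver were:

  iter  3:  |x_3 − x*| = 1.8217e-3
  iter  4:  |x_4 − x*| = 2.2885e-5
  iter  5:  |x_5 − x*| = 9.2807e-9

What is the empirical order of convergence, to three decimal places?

1.784

p ≈ ln(|x_5 − x*|/|x_4 − x*|) / ln(|x_4 − x*|/|x_3 − x*|)
  = ln(9.2807e-9/2.2885e-5) / ln(2.2885e-5/1.8217e-3)
  = ln(0.000405536) / ln(0.0125624)
  = -7.810301 / -4.377047 ≈ 1.784377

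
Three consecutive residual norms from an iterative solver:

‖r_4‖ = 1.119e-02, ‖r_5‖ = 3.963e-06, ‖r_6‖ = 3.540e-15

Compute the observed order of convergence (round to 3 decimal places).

p ≈ ln(‖r_6‖/‖r_5‖) / ln(‖r_5‖/‖r_4‖)
  = ln(3.540e-15/3.963e-06) / ln(3.963e-06/1.119e-02)
  = ln(8.93263e-10) / ln(0.000354155)
  = -20.836140 / -7.945776 ≈ 2.622291

2.622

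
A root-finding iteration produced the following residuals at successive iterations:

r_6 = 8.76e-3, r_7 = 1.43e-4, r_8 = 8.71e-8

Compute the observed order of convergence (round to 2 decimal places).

1.80

p ≈ ln(r_8/r_7) / ln(r_7/r_6)
  = ln(8.71e-8/1.43e-4) / ln(1.43e-4/8.76e-3)
  = ln(0.000609091) / ln(0.0163242)
  = -7.40354 / -4.11511 ≈ 1.79911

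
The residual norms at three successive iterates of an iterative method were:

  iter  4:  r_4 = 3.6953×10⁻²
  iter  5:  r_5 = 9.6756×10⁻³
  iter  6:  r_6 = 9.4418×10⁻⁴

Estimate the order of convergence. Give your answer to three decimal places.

1.737

p ≈ ln(r_6/r_5) / ln(r_5/r_4)
  = ln(9.4418×10⁻⁴/9.6756×10⁻³) / ln(9.6756×10⁻³/3.6953×10⁻²)
  = ln(0.0975836) / ln(0.261835)
  = -2.327046 / -1.340041 ≈ 1.736548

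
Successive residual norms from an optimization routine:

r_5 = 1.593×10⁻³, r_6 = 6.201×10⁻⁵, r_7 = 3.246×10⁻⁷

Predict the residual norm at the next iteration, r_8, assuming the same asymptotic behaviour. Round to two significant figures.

First estimate the order: p ≈ ln(r_7/r_6) / ln(r_6/r_5) = ln(3.246×10⁻⁷/6.201×10⁻⁵)/ln(6.201×10⁻⁵/1.593×10⁻³) = ln(0.00523464)/ln(0.0389266) ≈ 1.6181.
Then r_8 ≈ r_7·(r_7/r_6)^p = 3.246×10⁻⁷·(0.00523464)^1.6181 = 3.246×10⁻⁷·0.000203672 ≈ 6.611e-11.

6.6e-11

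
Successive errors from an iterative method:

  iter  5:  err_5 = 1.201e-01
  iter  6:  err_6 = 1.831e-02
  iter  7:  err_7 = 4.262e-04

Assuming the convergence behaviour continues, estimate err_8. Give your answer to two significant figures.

2.3e-7

First estimate the order: p ≈ ln(err_7/err_6) / ln(err_6/err_5) = ln(4.262e-04/1.831e-02)/ln(1.831e-02/1.201e-01) = ln(0.0232769)/ln(0.152456) ≈ 1.9992.
Then err_8 ≈ err_7·(err_7/err_6)^p = 4.262e-04·(0.0232769)^1.9992 = 4.262e-04·0.000543446 ≈ 2.316e-07.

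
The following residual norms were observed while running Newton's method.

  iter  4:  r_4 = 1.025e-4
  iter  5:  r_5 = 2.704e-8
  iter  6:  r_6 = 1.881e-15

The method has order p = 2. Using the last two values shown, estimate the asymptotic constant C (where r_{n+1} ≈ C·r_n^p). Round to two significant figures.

C ≈ r_6 / r_5^2
  = 1.881e-15 / (2.704e-8)^2
  = 1.881e-15 / 7.31162e-16 ≈ 2.5726

2.6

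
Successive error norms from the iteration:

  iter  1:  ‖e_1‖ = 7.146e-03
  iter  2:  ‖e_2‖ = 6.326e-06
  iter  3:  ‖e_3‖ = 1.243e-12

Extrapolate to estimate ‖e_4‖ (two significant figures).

First estimate the order: p ≈ ln(‖e_3‖/‖e_2‖) / ln(‖e_2‖/‖e_1‖) = ln(1.243e-12/6.326e-06)/ln(6.326e-06/7.146e-03) = ln(1.96491e-07)/ln(0.00088525) ≈ 2.1968.
Then ‖e_4‖ ≈ ‖e_3‖·(‖e_3‖/‖e_2‖)^p = 1.243e-12·(1.96491e-07)^2.1968 = 1.243e-12·1.84848e-15 ≈ 2.298e-27.

2.3e-27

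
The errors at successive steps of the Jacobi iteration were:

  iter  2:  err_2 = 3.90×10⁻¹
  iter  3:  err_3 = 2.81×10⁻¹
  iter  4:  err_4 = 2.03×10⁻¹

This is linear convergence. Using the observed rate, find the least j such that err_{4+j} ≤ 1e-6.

Rate ρ ≈ err_4/err_3 = 2.03×10⁻¹/2.81×10⁻¹ = 0.7224.
After j more steps, err_{4+j} ≈ 2.03×10⁻¹·ρ^j; need ρ^j ≤ 1e-6/2.03×10⁻¹ = 4.92611e-06.
j ≥ ln(4.92611e-06)/ln(0.7224) = -12.2210/-0.32518 = 37.582.
So 38 more iterations are needed.

38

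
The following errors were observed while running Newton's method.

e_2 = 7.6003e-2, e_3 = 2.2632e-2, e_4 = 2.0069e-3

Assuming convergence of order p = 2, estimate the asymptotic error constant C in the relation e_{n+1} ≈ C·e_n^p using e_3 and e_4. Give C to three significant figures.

C ≈ e_4 / e_3^2
  = 2.0069e-3 / (2.2632e-2)^2
  = 2.0069e-3 / 0.000512207 ≈ 3.9181

3.92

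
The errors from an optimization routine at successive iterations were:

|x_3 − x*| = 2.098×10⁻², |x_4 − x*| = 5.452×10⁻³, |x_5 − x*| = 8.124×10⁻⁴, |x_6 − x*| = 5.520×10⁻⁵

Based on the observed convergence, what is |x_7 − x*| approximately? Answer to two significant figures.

1.2e-6

First estimate the order: p ≈ ln(|x_6 − x*|/|x_5 − x*|) / ln(|x_5 − x*|/|x_4 − x*|) = ln(5.520×10⁻⁵/8.124×10⁻⁴)/ln(8.124×10⁻⁴/5.452×10⁻³) = ln(0.0679468)/ln(0.14901) ≈ 1.4125.
Then |x_7 − x*| ≈ |x_6 − x*|·(|x_6 − x*|/|x_5 − x*|)^p = 5.520×10⁻⁵·(0.0679468)^1.4125 = 5.520×10⁻⁵·0.0224098 ≈ 1.237e-06.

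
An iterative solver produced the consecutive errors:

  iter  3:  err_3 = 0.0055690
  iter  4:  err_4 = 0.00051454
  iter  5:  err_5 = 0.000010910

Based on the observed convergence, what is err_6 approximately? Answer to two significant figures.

First estimate the order: p ≈ ln(err_5/err_4) / ln(err_4/err_3) = ln(0.000010910/0.00051454)/ln(0.00051454/0.0055690) = ln(0.0212034)/ln(0.0923936) ≈ 1.6180.
Then err_6 ≈ err_5·(err_5/err_4)^p = 0.000010910·(0.0212034)^1.6180 = 0.000010910·0.0019594 ≈ 2.138e-08.

2.1e-8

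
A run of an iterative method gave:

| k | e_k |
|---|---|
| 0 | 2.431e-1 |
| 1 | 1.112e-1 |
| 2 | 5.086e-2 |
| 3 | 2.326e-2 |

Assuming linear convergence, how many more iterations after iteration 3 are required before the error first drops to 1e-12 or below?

31

Rate ρ ≈ e_3/e_2 = 2.326e-2/5.086e-2 = 0.4573.
After j more steps, e_{3+j} ≈ 2.326e-2·ρ^j; need ρ^j ≤ 1e-12/2.326e-2 = 4.29923e-11.
j ≥ ln(4.29923e-11)/ln(0.4573) = -23.8700/-0.78242 = 30.508.
So 31 more iterations are needed.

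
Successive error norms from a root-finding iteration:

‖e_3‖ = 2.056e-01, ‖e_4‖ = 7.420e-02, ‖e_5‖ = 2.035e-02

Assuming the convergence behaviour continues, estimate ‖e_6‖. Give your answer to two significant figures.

3.9e-3

First estimate the order: p ≈ ln(‖e_5‖/‖e_4‖) / ln(‖e_4‖/‖e_3‖) = ln(2.035e-02/7.420e-02)/ln(7.420e-02/2.056e-01) = ln(0.274259)/ln(0.360895) ≈ 1.2694.
Then ‖e_6‖ ≈ ‖e_5‖·(‖e_5‖/‖e_4‖)^p = 2.035e-02·(0.274259)^1.2694 = 2.035e-02·0.193554 ≈ 0.003939.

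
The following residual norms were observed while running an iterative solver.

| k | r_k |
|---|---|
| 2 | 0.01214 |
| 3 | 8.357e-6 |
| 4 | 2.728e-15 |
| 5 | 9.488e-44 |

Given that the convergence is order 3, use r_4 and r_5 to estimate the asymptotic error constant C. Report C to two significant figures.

C ≈ r_5 / r_4^3
  = 9.488e-44 / (2.728e-15)^3
  = 9.488e-44 / 2.03017e-44 ≈ 4.6735

4.7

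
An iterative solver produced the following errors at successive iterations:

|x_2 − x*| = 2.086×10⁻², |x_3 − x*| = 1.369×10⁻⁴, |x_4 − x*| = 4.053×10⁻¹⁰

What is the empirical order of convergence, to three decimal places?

p ≈ ln(|x_4 − x*|/|x_3 − x*|) / ln(|x_3 − x*|/|x_2 − x*|)
  = ln(4.053×10⁻¹⁰/1.369×10⁻⁴) / ln(1.369×10⁻⁴/2.086×10⁻²)
  = ln(2.96056e-06) / ln(0.0065628)
  = -12.730132 / -5.026338 ≈ 2.532685

2.533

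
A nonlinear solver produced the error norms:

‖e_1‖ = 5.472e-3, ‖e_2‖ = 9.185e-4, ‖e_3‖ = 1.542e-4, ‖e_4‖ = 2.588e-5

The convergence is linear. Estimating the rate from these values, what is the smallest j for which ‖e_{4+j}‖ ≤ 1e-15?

14

Rate ρ ≈ ‖e_4‖/‖e_3‖ = 2.588e-5/1.542e-4 = 0.1678.
After j more steps, ‖e_{4+j}‖ ≈ 2.588e-5·ρ^j; need ρ^j ≤ 1e-15/2.588e-5 = 3.86399e-11.
j ≥ ln(3.86399e-11)/ln(0.1678) = -23.9767/-1.78498 = 13.432.
So 14 more iterations are needed.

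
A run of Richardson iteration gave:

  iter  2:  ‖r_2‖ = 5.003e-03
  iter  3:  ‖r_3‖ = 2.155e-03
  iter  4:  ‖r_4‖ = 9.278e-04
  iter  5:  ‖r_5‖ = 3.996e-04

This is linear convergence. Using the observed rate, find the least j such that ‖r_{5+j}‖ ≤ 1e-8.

Rate ρ ≈ ‖r_5‖/‖r_4‖ = 3.996e-04/9.278e-04 = 0.4307.
After j more steps, ‖r_{5+j}‖ ≈ 3.996e-04·ρ^j; need ρ^j ≤ 1e-8/3.996e-04 = 2.5025e-05.
j ≥ ln(2.5025e-05)/ln(0.4307) = -10.5956/-0.84234 = 12.579.
So 13 more iterations are needed.

13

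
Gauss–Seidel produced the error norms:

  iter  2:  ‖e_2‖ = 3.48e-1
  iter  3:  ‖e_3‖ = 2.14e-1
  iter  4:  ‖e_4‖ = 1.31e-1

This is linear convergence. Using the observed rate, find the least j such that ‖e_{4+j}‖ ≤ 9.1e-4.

11

Rate ρ ≈ ‖e_4‖/‖e_3‖ = 1.31e-1/2.14e-1 = 0.6121.
After j more steps, ‖e_{4+j}‖ ≈ 1.31e-1·ρ^j; need ρ^j ≤ 9.1e-4/1.31e-1 = 0.00694656.
j ≥ ln(0.00694656)/ln(0.6121) = -4.9695/-0.49086 = 10.124.
So 11 more iterations are needed.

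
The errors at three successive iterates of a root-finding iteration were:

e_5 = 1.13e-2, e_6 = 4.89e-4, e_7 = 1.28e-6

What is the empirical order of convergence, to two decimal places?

p ≈ ln(e_7/e_6) / ln(e_6/e_5)
  = ln(1.28e-6/4.89e-4) / ln(4.89e-4/1.13e-2)
  = ln(0.00261759) / ln(0.0432743)
  = -5.94550 / -3.14020 ≈ 1.89335

1.89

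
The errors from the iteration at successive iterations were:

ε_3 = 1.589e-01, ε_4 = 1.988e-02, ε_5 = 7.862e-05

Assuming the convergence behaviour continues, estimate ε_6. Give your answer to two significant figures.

First estimate the order: p ≈ ln(ε_5/ε_4) / ln(ε_4/ε_3) = ln(7.862e-05/1.988e-02)/ln(1.988e-02/1.589e-01) = ln(0.00395473)/ln(0.12511) ≈ 2.6619.
Then ε_6 ≈ ε_5·(ε_5/ε_4)^p = 7.862e-05·(0.00395473)^2.6619 = 7.862e-05·4.01574e-07 ≈ 3.157e-11.

3.2e-11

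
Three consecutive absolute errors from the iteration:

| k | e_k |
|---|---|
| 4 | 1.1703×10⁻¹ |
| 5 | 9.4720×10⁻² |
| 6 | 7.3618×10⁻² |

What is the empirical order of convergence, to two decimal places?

p ≈ ln(e_6/e_5) / ln(e_5/e_4)
  = ln(7.3618×10⁻²/9.4720×10⁻²) / ln(9.4720×10⁻²/1.1703×10⁻¹)
  = ln(0.777217) / ln(0.809365)
  = -0.25204 / -0.21151 ≈ 1.19162

1.19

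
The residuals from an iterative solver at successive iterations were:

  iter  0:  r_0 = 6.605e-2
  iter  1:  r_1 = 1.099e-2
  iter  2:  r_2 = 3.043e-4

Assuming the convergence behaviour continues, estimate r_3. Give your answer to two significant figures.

First estimate the order: p ≈ ln(r_2/r_1) / ln(r_1/r_0) = ln(3.043e-4/1.099e-2)/ln(1.099e-2/6.605e-2) = ln(0.0276888)/ln(0.166389) ≈ 1.9999.
Then r_3 ≈ r_2·(r_2/r_1)^p = 3.043e-4·(0.0276888)^1.9999 = 3.043e-4·0.000766945 ≈ 2.334e-07.

2.3e-7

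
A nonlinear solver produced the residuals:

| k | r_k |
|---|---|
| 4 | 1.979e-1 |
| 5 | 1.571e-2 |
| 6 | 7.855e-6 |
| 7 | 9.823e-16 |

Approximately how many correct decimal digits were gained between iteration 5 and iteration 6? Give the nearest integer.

Digits gained ≈ log₁₀(r_5/r_6) = log₁₀(1.571e-2/7.855e-6) = log₁₀(2000) ≈ 3.301.

3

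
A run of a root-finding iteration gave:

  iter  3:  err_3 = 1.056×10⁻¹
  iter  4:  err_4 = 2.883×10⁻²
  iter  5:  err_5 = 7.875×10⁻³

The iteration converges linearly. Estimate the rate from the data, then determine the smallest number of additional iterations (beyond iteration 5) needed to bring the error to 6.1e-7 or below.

8

Rate ρ ≈ err_5/err_4 = 7.875×10⁻³/2.883×10⁻² = 0.2732.
After j more steps, err_{5+j} ≈ 7.875×10⁻³·ρ^j; need ρ^j ≤ 6.1e-7/7.875×10⁻³ = 7.74603e-05.
j ≥ ln(7.74603e-05)/ln(0.2732) = -9.4657/-1.29755 = 7.295.
So 8 more iterations are needed.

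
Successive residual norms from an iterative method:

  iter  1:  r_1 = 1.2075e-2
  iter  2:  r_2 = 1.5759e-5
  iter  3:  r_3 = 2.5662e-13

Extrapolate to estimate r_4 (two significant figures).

First estimate the order: p ≈ ln(r_3/r_2) / ln(r_2/r_1) = ln(2.5662e-13/1.5759e-5)/ln(1.5759e-5/1.2075e-2) = ln(1.6284e-08)/ln(0.00130509) ≈ 2.7002.
Then r_4 ≈ r_3·(r_3/r_2)^p = 2.5662e-13·(1.6284e-08)^2.7002 = 2.5662e-13·9.33678e-22 ≈ 2.396e-34.

2.4e-34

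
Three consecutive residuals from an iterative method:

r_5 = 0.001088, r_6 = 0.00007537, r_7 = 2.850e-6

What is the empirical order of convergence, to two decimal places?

1.23

p ≈ ln(r_7/r_6) / ln(r_6/r_5)
  = ln(2.850e-6/0.00007537) / ln(0.00007537/0.001088)
  = ln(0.0378135) / ln(0.0692739)
  = -3.27509 / -2.66969 ≈ 1.22677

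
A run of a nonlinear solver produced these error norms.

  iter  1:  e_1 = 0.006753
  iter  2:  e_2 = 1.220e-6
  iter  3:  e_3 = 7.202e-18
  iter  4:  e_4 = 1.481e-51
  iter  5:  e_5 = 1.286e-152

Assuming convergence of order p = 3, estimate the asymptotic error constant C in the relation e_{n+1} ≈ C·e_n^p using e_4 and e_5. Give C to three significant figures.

3.96

C ≈ e_5 / e_4^3
  = 1.286e-152 / (1.481e-51)^3
  = 1.286e-152 / 3.24837e-153 ≈ 3.9589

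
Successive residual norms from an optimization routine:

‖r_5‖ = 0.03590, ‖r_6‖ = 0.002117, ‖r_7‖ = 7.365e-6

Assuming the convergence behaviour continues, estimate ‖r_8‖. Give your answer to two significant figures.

8.9e-11

First estimate the order: p ≈ ln(‖r_7‖/‖r_6‖) / ln(‖r_6‖/‖r_5‖) = ln(7.365e-6/0.002117)/ln(0.002117/0.03590) = ln(0.00347898)/ln(0.0589694) ≈ 1.9998.
Then ‖r_8‖ ≈ ‖r_7‖·(‖r_7‖/‖r_6‖)^p = 7.365e-6·(0.00347898)^1.9998 = 7.365e-6·1.2117e-05 ≈ 8.924e-11.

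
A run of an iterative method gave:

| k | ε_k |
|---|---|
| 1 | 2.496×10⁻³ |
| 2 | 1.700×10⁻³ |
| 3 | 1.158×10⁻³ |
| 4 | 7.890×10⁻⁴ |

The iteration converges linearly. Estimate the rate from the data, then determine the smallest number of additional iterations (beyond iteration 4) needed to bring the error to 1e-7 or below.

Rate ρ ≈ ε_4/ε_3 = 7.890×10⁻⁴/1.158×10⁻³ = 0.6813.
After j more steps, ε_{4+j} ≈ 7.890×10⁻⁴·ρ^j; need ρ^j ≤ 1e-7/7.890×10⁻⁴ = 0.000126743.
j ≥ ln(0.000126743)/ln(0.6813) = -8.9733/-0.38375 = 23.383.
So 24 more iterations are needed.

24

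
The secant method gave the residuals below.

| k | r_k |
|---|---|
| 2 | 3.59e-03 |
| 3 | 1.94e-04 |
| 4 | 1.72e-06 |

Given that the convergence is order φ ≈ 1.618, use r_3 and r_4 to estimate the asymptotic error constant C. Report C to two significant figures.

C ≈ r_4 / r_3^1.618
  = 1.72e-06 / (1.94e-04)^1.618
  = 1.72e-06 / 9.85515e-07 ≈ 1.7453

1.7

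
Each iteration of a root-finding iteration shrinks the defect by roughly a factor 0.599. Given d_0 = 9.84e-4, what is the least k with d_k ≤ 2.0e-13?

After k steps, d_k ≈ 9.84e-4·0.599^k.
Need 0.599^k ≤ 2.0e-13/9.84e-4 = 2.03252e-10.
k ≥ ln(2.03252e-10)/ln(0.599) = -22.3166/-0.51249 = 43.545.
Smallest integer k = 44.

44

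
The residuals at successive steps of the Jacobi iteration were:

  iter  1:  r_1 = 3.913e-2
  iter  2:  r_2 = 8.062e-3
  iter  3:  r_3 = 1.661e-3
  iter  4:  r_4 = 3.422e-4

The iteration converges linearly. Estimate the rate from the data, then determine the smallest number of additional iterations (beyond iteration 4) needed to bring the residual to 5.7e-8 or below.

Rate ρ ≈ r_4/r_3 = 3.422e-4/1.661e-3 = 0.2060.
After j more steps, r_{4+j} ≈ 3.422e-4·ρ^j; need ρ^j ≤ 5.7e-8/3.422e-4 = 0.000166569.
j ≥ ln(0.000166569)/ln(0.2060) = -8.7001/-1.57988 = 5.507.
So 6 more iterations are needed.

6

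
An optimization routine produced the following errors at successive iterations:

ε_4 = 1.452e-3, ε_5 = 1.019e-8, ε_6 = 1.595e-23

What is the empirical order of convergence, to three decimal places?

2.873

p ≈ ln(ε_6/ε_5) / ln(ε_5/ε_4)
  = ln(1.595e-23/1.019e-8) / ln(1.019e-8/1.452e-3)
  = ln(1.56526e-15) / ln(7.01791e-06)
  = -34.090724 / -11.867045 ≈ 2.872722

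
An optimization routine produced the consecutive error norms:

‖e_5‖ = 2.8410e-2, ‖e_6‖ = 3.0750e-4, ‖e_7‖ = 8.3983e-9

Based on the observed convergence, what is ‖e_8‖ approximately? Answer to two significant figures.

First estimate the order: p ≈ ln(‖e_7‖/‖e_6‖) / ln(‖e_6‖/‖e_5‖) = ln(8.3983e-9/3.0750e-4)/ln(3.0750e-4/2.8410e-2) = ln(2.73115e-05)/ln(0.0108237) ≈ 2.3217.
Then ‖e_8‖ ≈ ‖e_7‖·(‖e_7‖/‖e_6‖)^p = 8.3983e-9·(2.73115e-05)^2.3217 = 8.3983e-9·2.53842e-11 ≈ 2.132e-19.

2.1e-19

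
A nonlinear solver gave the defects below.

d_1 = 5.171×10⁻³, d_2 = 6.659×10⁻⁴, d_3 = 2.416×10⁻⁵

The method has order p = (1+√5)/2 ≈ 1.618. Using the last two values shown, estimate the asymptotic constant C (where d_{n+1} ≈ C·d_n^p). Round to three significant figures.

3.33

C ≈ d_3 / d_2^1.618
  = 2.416×10⁻⁵ / (6.659×10⁻⁴)^1.618
  = 2.416×10⁻⁵ / 7.24896e-06 ≈ 3.3329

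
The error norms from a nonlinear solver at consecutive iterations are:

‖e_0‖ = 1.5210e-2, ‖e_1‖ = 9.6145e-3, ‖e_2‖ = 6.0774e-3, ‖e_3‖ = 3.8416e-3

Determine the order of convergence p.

Consecutive ratios: ‖e_3‖/‖e_2‖ = 3.8416e-3/6.0774e-3 = 0.632112, ‖e_2‖/‖e_1‖ = 6.0774e-3/9.6145e-3 = 0.632108.
p ≈ ln(0.632112)/ln(0.632108) = -0.4587/-0.4587 ≈ 1.00.
So the convergence is linear (order 1).

1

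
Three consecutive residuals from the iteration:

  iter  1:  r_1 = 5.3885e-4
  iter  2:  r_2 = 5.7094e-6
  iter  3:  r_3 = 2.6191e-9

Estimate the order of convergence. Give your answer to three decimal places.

p ≈ ln(r_3/r_2) / ln(r_2/r_1)
  = ln(2.6191e-9/5.7094e-6) / ln(5.7094e-6/5.3885e-4)
  = ln(0.000458735) / ln(0.0105955)
  = -7.687038 / -4.547326 ≈ 1.690452

1.690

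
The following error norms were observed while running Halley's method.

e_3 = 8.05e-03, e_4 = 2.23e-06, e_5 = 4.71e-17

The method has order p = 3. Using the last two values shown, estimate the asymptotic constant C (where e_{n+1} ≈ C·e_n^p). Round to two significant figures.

4.2

C ≈ e_5 / e_4^3
  = 4.71e-17 / (2.23e-06)^3
  = 4.71e-17 / 1.10896e-17 ≈ 4.2472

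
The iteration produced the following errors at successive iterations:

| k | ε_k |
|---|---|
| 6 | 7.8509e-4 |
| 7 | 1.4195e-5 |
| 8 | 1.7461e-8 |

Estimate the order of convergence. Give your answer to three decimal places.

p ≈ ln(ε_8/ε_7) / ln(ε_7/ε_6)
  = ln(1.7461e-8/1.4195e-5) / ln(1.4195e-5/7.8509e-4)
  = ln(0.00123008) / ln(0.0180807)
  = -6.700676 / -4.012910 ≈ 1.669780

1.670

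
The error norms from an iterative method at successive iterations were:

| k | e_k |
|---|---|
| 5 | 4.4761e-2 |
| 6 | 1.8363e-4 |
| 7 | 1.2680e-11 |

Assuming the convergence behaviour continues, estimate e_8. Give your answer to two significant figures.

First estimate the order: p ≈ ln(e_7/e_6) / ln(e_6/e_5) = ln(1.2680e-11/1.8363e-4)/ln(1.8363e-4/4.4761e-2) = ln(6.90519e-08)/ln(0.00410246) ≈ 3.0000.
Then e_8 ≈ e_7·(e_7/e_6)^p = 1.2680e-11·(6.90519e-08)^3.0000 = 1.2680e-11·3.29251e-22 ≈ 4.175e-33.

4.2e-33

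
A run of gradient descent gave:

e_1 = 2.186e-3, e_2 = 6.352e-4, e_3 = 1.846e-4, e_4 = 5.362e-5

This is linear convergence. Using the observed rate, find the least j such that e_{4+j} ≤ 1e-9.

9

Rate ρ ≈ e_4/e_3 = 5.362e-5/1.846e-4 = 0.2905.
After j more steps, e_{4+j} ≈ 5.362e-5·ρ^j; need ρ^j ≤ 1e-9/5.362e-5 = 1.86498e-05.
j ≥ ln(1.86498e-05)/ln(0.2905) = -10.8897/-1.23615 = 8.809.
So 9 more iterations are needed.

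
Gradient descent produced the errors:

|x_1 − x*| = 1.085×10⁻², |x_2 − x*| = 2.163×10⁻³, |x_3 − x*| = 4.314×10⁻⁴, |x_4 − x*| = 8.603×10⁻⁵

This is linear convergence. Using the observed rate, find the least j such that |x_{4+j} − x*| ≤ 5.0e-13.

Rate ρ ≈ |x_4 − x*|/|x_3 − x*| = 8.603×10⁻⁵/4.314×10⁻⁴ = 0.1994.
After j more steps, |x_{4+j} − x*| ≈ 8.603×10⁻⁵·ρ^j; need ρ^j ≤ 5.0e-13/8.603×10⁻⁵ = 5.81193e-09.
j ≥ ln(5.81193e-09)/ln(0.1994) = -18.9634/-1.61244 = 11.761.
So 12 more iterations are needed.

12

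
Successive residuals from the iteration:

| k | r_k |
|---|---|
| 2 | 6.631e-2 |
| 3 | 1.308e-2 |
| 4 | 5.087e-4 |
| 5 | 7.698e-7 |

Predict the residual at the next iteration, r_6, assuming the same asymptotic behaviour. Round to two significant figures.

1.8e-12

First estimate the order: p ≈ ln(r_5/r_4) / ln(r_4/r_3) = ln(7.698e-7/5.087e-4)/ln(5.087e-4/1.308e-2) = ln(0.00151327)/ln(0.0388914) ≈ 1.9999.
Then r_6 ≈ r_5·(r_5/r_4)^p = 7.698e-7·(0.00151327)^1.9999 = 7.698e-7·2.29147e-06 ≈ 1.764e-12.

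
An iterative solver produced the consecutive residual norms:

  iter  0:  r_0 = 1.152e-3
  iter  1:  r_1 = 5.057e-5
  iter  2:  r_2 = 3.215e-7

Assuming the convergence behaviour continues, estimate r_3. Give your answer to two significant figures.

First estimate the order: p ≈ ln(r_2/r_1) / ln(r_1/r_0) = ln(3.215e-7/5.057e-5)/ln(5.057e-5/1.152e-3) = ln(0.00635752)/ln(0.0438976) ≈ 1.6181.
Then r_3 ≈ r_2·(r_2/r_1)^p = 3.215e-7·(0.00635752)^1.6181 = 3.215e-7·0.000278933 ≈ 8.968e-11.

9.0e-11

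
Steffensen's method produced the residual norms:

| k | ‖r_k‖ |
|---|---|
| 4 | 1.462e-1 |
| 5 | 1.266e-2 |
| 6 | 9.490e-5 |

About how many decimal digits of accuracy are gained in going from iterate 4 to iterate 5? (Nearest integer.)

1

Digits gained ≈ log₁₀(‖r_4‖/‖r_5‖) = log₁₀(1.462e-1/1.266e-2) = log₁₀(11.5482) ≈ 1.063.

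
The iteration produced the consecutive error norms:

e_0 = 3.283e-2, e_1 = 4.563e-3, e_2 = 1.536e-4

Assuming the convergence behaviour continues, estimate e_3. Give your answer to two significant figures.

4.5e-7

First estimate the order: p ≈ ln(e_2/e_1) / ln(e_1/e_0) = ln(1.536e-4/4.563e-3)/ln(4.563e-3/3.283e-2) = ln(0.0336621)/ln(0.138989) ≈ 1.7186.
Then e_3 ≈ e_2·(e_2/e_1)^p = 1.536e-4·(0.0336621)^1.7186 = 1.536e-4·0.00294269 ≈ 4.52e-07.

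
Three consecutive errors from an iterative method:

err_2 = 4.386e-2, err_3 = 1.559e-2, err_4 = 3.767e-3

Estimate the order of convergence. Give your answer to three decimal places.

1.373

p ≈ ln(err_4/err_3) / ln(err_3/err_2)
  = ln(3.767e-3/1.559e-2) / ln(1.559e-2/4.386e-2)
  = ln(0.241629) / ln(0.355449)
  = -1.420352 / -1.034373 ≈ 1.373153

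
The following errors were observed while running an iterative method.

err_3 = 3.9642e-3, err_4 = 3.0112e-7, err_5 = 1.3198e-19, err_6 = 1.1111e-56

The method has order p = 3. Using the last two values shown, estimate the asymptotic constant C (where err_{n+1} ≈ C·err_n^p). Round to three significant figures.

4.83

C ≈ err_6 / err_5^3
  = 1.1111e-56 / (1.3198e-19)^3
  = 1.1111e-56 / 2.29892e-57 ≈ 4.8331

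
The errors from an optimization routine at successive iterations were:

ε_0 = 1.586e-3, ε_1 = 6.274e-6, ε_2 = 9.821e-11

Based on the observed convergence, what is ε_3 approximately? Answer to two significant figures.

2.4e-20

First estimate the order: p ≈ ln(ε_2/ε_1) / ln(ε_1/ε_0) = ln(9.821e-11/6.274e-6)/ln(6.274e-6/1.586e-3) = ln(1.56535e-05)/ln(0.00395586) ≈ 1.9999.
Then ε_3 ≈ ε_2·(ε_2/ε_1)^p = 9.821e-11·(1.56535e-05)^1.9999 = 9.821e-11·2.45303e-10 ≈ 2.409e-20.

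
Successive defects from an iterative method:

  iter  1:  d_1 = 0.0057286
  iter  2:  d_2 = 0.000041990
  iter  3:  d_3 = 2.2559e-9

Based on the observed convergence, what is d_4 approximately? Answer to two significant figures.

First estimate the order: p ≈ ln(d_3/d_2) / ln(d_2/d_1) = ln(2.2559e-9/0.000041990)/ln(0.000041990/0.0057286) = ln(5.37247e-05)/ln(0.00732989) ≈ 2.0000.
Then d_4 ≈ d_3·(d_3/d_2)^p = 2.2559e-9·(5.37247e-05)^2.0000 = 2.2559e-9·2.88634e-09 ≈ 6.511e-18.

6.5e-18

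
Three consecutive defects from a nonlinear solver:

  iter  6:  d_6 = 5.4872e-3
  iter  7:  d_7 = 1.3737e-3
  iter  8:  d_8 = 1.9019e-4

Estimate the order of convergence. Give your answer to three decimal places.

p ≈ ln(d_8/d_7) / ln(d_7/d_6)
  = ln(1.9019e-4/1.3737e-3) / ln(1.3737e-3/5.4872e-3)
  = ln(0.138451) / ln(0.250346)
  = -1.977239 / -1.384911 ≈ 1.427701

1.428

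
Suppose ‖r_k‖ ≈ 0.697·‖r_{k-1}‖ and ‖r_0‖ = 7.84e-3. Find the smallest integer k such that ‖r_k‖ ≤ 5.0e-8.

34

After k steps, ‖r_k‖ ≈ 7.84e-3·0.697^k.
Need 0.697^k ≤ 5.0e-8/7.84e-3 = 6.37755e-06.
k ≥ ln(6.37755e-06)/ln(0.697) = -11.9627/-0.36097 = 33.140.
Smallest integer k = 34.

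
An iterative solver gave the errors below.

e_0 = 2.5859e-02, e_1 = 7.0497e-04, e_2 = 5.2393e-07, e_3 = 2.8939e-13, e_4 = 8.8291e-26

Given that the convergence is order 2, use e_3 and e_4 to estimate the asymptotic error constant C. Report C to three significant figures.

1.05

C ≈ e_4 / e_3^2
  = 8.8291e-26 / (2.8939e-13)^2
  = 8.8291e-26 / 8.37466e-26 ≈ 1.0543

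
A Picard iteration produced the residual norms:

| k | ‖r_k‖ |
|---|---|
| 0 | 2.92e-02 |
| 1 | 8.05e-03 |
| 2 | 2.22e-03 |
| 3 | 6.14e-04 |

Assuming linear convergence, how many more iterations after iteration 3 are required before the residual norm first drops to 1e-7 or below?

7

Rate ρ ≈ ‖r_3‖/‖r_2‖ = 6.14e-04/2.22e-03 = 0.2766.
After j more steps, ‖r_{3+j}‖ ≈ 6.14e-04·ρ^j; need ρ^j ≤ 1e-7/6.14e-04 = 0.000162866.
j ≥ ln(0.000162866)/ln(0.2766) = -8.7226/-1.28518 = 6.787.
So 7 more iterations are needed.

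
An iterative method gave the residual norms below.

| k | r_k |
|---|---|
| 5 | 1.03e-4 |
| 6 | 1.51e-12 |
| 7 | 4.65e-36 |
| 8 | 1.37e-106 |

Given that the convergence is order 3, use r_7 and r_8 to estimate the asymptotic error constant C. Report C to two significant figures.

C ≈ r_8 / r_7^3
  = 1.37e-106 / (4.65e-36)^3
  = 1.37e-106 / 1.00545e-106 ≈ 1.3626

1.4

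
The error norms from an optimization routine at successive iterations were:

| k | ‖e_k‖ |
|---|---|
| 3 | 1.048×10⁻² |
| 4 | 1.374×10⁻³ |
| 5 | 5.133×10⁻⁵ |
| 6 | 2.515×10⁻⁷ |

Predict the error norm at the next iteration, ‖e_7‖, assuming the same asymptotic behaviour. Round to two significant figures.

First estimate the order: p ≈ ln(‖e_6‖/‖e_5‖) / ln(‖e_5‖/‖e_4‖) = ln(2.515×10⁻⁷/5.133×10⁻⁵)/ln(5.133×10⁻⁵/1.374×10⁻³) = ln(0.00489967)/ln(0.0373581) ≈ 1.6180.
Then ‖e_7‖ ≈ ‖e_6‖·(‖e_6‖/‖e_5‖)^p = 2.515×10⁻⁷·(0.00489967)^1.6180 = 2.515×10⁻⁷·0.000183101 ≈ 4.605e-11.

4.6e-11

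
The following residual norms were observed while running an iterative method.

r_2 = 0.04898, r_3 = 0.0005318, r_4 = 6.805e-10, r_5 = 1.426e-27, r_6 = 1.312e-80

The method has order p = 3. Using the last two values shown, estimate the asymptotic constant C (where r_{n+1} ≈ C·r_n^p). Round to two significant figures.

C ≈ r_6 / r_5^3
  = 1.312e-80 / (1.426e-27)^3
  = 1.312e-80 / 2.89974e-81 ≈ 4.5245

4.5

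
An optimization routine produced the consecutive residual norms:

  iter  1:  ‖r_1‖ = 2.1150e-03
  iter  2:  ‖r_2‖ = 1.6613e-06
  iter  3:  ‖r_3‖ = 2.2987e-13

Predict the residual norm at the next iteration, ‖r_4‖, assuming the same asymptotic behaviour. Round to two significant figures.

First estimate the order: p ≈ ln(‖r_3‖/‖r_2‖) / ln(‖r_2‖/‖r_1‖) = ln(2.2987e-13/1.6613e-06)/ln(1.6613e-06/2.1150e-03) = ln(1.38368e-07)/ln(0.000785485) ≈ 2.2091.
Then ‖r_4‖ ≈ ‖r_3‖·(‖r_3‖/‖r_2‖)^p = 2.2987e-13·(1.38368e-07)^2.2091 = 2.2987e-13·7.04469e-16 ≈ 1.619e-28.

1.6e-28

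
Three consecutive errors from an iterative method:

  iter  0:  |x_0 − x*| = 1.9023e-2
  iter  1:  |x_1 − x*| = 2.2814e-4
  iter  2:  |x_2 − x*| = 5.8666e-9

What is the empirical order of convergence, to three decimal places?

2.389

p ≈ ln(|x_2 − x*|/|x_1 − x*|) / ln(|x_1 − x*|/|x_0 − x*|)
  = ln(5.8666e-9/2.2814e-4) / ln(2.2814e-4/1.9023e-2)
  = ln(2.57149e-05) / ln(0.0119929)
  = -10.568440 / -4.423440 ≈ 2.389190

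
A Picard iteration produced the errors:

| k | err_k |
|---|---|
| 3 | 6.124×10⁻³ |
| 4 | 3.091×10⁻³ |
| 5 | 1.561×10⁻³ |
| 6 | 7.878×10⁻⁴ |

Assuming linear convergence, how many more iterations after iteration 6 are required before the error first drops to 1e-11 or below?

27

Rate ρ ≈ err_6/err_5 = 7.878×10⁻⁴/1.561×10⁻³ = 0.5047.
After j more steps, err_{6+j} ≈ 7.878×10⁻⁴·ρ^j; need ρ^j ≤ 1e-11/7.878×10⁻⁴ = 1.26936e-08.
j ≥ ln(1.26936e-08)/ln(0.5047) = -18.1822/-0.68379 = 26.590.
So 27 more iterations are needed.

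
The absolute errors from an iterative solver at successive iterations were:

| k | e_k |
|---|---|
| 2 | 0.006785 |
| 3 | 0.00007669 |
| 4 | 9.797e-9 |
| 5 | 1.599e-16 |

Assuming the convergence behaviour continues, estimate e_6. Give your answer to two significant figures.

First estimate the order: p ≈ ln(e_5/e_4) / ln(e_4/e_3) = ln(1.599e-16/9.797e-9)/ln(9.797e-9/0.00007669) = ln(1.63213e-08)/ln(0.000127748) ≈ 2.0000.
Then e_6 ≈ e_5·(e_5/e_4)^p = 1.599e-16·(1.63213e-08)^2.0000 = 1.599e-16·2.66385e-16 ≈ 4.259e-32.

4.3e-32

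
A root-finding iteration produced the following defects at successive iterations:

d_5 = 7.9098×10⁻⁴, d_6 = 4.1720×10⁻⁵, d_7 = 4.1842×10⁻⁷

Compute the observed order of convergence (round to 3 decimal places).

p ≈ ln(d_7/d_6) / ln(d_6/d_5)
  = ln(4.1842×10⁻⁷/4.1720×10⁻⁵) / ln(4.1720×10⁻⁵/7.9098×10⁻⁴)
  = ln(0.0100292) / ln(0.0527447)
  = -4.602254 / -2.942292 ≈ 1.564173

1.564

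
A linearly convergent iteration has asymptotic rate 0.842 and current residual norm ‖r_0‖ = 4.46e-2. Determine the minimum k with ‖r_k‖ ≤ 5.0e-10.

After k steps, ‖r_k‖ ≈ 4.46e-2·0.842^k.
Need 0.842^k ≤ 5.0e-10/4.46e-2 = 1.12108e-08.
k ≥ ln(1.12108e-08)/ln(0.842) = -18.3064/-0.17198 = 106.445.
Smallest integer k = 107.

107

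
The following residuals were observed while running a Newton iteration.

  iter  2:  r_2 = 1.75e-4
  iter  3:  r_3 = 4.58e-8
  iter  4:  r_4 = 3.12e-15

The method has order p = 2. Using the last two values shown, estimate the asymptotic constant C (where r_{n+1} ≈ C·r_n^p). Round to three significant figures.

C ≈ r_4 / r_3^2
  = 3.12e-15 / (4.58e-8)^2
  = 3.12e-15 / 2.09764e-15 ≈ 1.4874

1.49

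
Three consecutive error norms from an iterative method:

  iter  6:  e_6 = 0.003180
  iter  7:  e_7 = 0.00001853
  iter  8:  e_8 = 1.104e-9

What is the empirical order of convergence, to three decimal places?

p ≈ ln(e_8/e_7) / ln(e_7/e_6)
  = ln(1.104e-9/0.00001853) / ln(0.00001853/0.003180)
  = ln(5.95791e-05) / ln(0.00582704)
  = -9.728206 / -5.145246 ≈ 1.890717

1.891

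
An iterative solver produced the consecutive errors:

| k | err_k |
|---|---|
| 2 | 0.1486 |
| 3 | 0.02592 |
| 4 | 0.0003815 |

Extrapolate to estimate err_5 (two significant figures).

First estimate the order: p ≈ ln(err_4/err_3) / ln(err_3/err_2) = ln(0.0003815/0.02592)/ln(0.02592/0.1486) = ln(0.0147184)/ln(0.174428) ≈ 2.4158.
Then err_5 ≈ err_4·(err_4/err_3)^p = 0.0003815·(0.0147184)^2.4158 = 0.0003815·3.74902e-05 ≈ 1.43e-08.

1.4e-8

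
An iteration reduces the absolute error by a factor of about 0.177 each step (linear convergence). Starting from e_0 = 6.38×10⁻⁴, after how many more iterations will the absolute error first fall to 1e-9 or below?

After k steps, e_k ≈ 6.38×10⁻⁴·0.177^k.
Need 0.177^k ≤ 1e-9/6.38×10⁻⁴ = 1.5674e-06.
k ≥ ln(1.5674e-06)/ln(0.177) = -13.3661/-1.73161 = 7.719.
Smallest integer k = 8.

8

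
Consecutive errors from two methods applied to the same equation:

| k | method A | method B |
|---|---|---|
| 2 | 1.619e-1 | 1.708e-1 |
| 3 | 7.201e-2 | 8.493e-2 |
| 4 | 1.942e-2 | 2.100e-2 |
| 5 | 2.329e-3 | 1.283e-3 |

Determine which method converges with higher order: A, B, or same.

Method A: p ≈ ln(2.329e-3/1.942e-2)/ln(1.942e-2/7.201e-2) ≈ 1.62.
Method B: p ≈ ln(1.283e-3/2.100e-2)/ln(2.100e-2/8.493e-2) ≈ 2.00.
Method B has the higher order (≈2.0 vs ≈1.6).

B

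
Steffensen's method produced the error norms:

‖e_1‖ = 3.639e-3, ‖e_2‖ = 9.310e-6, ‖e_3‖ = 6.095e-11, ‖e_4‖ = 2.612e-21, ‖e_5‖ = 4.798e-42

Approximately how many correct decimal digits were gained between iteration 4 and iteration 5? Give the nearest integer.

Digits gained ≈ log₁₀(‖e_4‖/‖e_5‖) = log₁₀(2.612e-21/4.798e-42) = log₁₀(5.44393e+20) ≈ 20.736.

21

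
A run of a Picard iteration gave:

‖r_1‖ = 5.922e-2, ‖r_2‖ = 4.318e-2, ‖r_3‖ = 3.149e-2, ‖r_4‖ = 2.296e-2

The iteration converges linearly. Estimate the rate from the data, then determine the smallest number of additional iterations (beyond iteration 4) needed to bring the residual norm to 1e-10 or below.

Rate ρ ≈ ‖r_4‖/‖r_3‖ = 2.296e-2/3.149e-2 = 0.7291.
After j more steps, ‖r_{4+j}‖ ≈ 2.296e-2·ρ^j; need ρ^j ≤ 1e-10/2.296e-2 = 4.3554e-09.
j ≥ ln(4.3554e-09)/ln(0.7291) = -19.2518/-0.31594 = 60.935.
So 61 more iterations are needed.

61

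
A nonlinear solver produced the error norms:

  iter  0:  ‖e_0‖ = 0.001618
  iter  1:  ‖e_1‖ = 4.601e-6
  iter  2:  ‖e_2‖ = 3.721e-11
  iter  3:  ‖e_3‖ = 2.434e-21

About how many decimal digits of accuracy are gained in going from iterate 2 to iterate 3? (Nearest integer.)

Digits gained ≈ log₁₀(‖e_2‖/‖e_3‖) = log₁₀(3.721e-11/2.434e-21) = log₁₀(1.52876e+10) ≈ 10.184.

10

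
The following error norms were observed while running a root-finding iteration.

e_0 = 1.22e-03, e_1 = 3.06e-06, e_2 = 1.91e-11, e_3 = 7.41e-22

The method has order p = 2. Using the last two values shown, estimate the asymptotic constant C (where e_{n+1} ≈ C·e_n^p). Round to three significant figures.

C ≈ e_3 / e_2^2
  = 7.41e-22 / (1.91e-11)^2
  = 7.41e-22 / 3.6481e-22 ≈ 2.0312

2.03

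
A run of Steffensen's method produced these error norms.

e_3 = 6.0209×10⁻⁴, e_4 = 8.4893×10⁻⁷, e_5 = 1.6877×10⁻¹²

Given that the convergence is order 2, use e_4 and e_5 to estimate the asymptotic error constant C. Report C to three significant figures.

2.34

C ≈ e_5 / e_4^2
  = 1.6877×10⁻¹² / (8.4893×10⁻⁷)^2
  = 1.6877×10⁻¹² / 7.20682e-13 ≈ 2.3418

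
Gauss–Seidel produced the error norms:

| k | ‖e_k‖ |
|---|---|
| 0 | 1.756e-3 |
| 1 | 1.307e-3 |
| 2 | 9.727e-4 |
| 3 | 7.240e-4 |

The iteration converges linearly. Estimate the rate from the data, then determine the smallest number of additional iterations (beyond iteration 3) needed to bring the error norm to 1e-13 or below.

Rate ρ ≈ ‖e_3‖/‖e_2‖ = 7.240e-4/9.727e-4 = 0.7443.
After j more steps, ‖e_{3+j}‖ ≈ 7.240e-4·ρ^j; need ρ^j ≤ 1e-13/7.240e-4 = 1.38122e-10.
j ≥ ln(1.38122e-10)/ln(0.7443) = -22.7029/-0.29531 = 76.878.
So 77 more iterations are needed.

77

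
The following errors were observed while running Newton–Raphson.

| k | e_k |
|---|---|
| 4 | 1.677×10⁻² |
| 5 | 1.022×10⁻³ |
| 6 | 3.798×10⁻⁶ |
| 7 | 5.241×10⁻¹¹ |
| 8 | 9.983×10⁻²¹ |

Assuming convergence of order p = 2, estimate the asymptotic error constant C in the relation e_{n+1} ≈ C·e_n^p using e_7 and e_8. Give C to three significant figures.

C ≈ e_8 / e_7^2
  = 9.983×10⁻²¹ / (5.241×10⁻¹¹)^2
  = 9.983×10⁻²¹ / 2.74681e-21 ≈ 3.6344

3.63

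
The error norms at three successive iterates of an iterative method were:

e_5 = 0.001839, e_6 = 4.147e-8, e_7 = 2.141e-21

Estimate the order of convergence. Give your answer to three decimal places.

p ≈ ln(e_7/e_6) / ln(e_6/e_5)
  = ln(2.141e-21/4.147e-8) / ln(4.147e-8/0.001839)
  = ln(5.16277e-14) / ln(2.25503e-05)
  = -30.594718 / -10.699762 ≈ 2.859383

2.859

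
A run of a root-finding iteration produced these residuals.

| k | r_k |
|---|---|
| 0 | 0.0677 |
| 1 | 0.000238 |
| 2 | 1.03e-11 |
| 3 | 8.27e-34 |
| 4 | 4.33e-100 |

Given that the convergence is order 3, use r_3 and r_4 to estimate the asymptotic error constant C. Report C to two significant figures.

C ≈ r_4 / r_3^3
  = 4.33e-100 / (8.27e-34)^3
  = 4.33e-100 / 5.65609e-100 ≈ 0.76555

0.77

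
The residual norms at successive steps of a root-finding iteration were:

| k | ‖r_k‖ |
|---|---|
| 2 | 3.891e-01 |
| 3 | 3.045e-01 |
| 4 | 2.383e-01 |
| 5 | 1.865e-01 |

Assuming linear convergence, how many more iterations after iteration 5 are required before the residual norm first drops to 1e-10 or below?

88

Rate ρ ≈ ‖r_5‖/‖r_4‖ = 1.865e-01/2.383e-01 = 0.7826.
After j more steps, ‖r_{5+j}‖ ≈ 1.865e-01·ρ^j; need ρ^j ≤ 1e-10/1.865e-01 = 5.36193e-10.
j ≥ ln(5.36193e-10)/ln(0.7826) = -21.3465/-0.24513 = 87.082.
So 88 more iterations are needed.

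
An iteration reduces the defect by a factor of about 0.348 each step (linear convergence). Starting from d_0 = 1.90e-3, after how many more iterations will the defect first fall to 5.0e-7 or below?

After k steps, d_k ≈ 1.90e-3·0.348^k.
Need 0.348^k ≤ 5.0e-7/1.90e-3 = 0.000263158.
k ≥ ln(0.000263158)/ln(0.348) = -8.2428/-1.05555 = 7.809.
Smallest integer k = 8.

8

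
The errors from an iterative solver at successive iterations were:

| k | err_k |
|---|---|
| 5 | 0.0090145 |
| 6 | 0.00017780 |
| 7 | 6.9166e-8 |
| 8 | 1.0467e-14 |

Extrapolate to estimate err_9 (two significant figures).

2.4e-28

First estimate the order: p ≈ ln(err_8/err_7) / ln(err_7/err_6) = ln(1.0467e-14/6.9166e-8)/ln(6.9166e-8/0.00017780) = ln(1.51332e-07)/ln(0.00038901) ≈ 2.0000.
Then err_9 ≈ err_8·(err_8/err_7)^p = 1.0467e-14·(1.51332e-07)^2.0000 = 1.0467e-14·2.29014e-14 ≈ 2.397e-28.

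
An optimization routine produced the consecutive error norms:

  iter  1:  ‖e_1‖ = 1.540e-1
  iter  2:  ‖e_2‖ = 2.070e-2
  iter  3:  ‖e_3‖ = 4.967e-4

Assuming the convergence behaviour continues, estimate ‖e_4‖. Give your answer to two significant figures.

First estimate the order: p ≈ ln(‖e_3‖/‖e_2‖) / ln(‖e_2‖/‖e_1‖) = ln(4.967e-4/2.070e-2)/ln(2.070e-2/1.540e-1) = ln(0.0239952)/ln(0.134416) ≈ 1.8586.
Then ‖e_4‖ ≈ ‖e_3‖·(‖e_3‖/‖e_2‖)^p = 4.967e-4·(0.0239952)^1.8586 = 4.967e-4·0.000975661 ≈ 4.846e-07.

4.8e-7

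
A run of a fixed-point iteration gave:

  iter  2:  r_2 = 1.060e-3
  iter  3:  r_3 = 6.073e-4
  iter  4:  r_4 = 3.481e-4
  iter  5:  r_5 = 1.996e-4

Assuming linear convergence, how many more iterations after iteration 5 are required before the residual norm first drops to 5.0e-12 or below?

32

Rate ρ ≈ r_5/r_4 = 1.996e-4/3.481e-4 = 0.5734.
After j more steps, r_{5+j} ≈ 1.996e-4·ρ^j; need ρ^j ≤ 5.0e-12/1.996e-4 = 2.50501e-08.
j ≥ ln(2.50501e-08)/ln(0.5734) = -17.5024/-0.55617 = 31.470.
So 32 more iterations are needed.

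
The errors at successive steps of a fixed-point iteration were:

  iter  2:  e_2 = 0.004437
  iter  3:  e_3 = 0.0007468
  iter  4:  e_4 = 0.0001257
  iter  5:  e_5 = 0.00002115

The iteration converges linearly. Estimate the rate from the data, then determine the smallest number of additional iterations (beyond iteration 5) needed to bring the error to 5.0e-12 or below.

9

Rate ρ ≈ e_5/e_4 = 0.00002115/0.0001257 = 0.1683.
After j more steps, e_{5+j} ≈ 0.00002115·ρ^j; need ρ^j ≤ 5.0e-12/0.00002115 = 2.36407e-07.
j ≥ ln(2.36407e-07)/ln(0.1683) = -15.2577/-1.78201 = 8.562.
So 9 more iterations are needed.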